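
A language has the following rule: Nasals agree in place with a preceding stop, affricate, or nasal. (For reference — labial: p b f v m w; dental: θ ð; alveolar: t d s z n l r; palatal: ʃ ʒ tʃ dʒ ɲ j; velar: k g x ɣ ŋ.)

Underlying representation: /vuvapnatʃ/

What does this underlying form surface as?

/n/ after /p/ (labial) → [m]

[vuvapmatʃ]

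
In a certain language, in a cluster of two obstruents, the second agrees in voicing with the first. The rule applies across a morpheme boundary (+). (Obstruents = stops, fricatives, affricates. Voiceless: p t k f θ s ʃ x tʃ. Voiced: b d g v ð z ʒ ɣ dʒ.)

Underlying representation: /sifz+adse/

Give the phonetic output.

[sifs+adze]

/z/ after /f/ (voiceless) → [s]
/s/ after /d/ (voiced) → [z]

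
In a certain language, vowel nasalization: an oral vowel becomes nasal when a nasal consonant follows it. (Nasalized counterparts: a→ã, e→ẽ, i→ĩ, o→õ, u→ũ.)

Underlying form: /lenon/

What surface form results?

[lẽnõn]

/e/ before nasal /n/ → [ẽ]
/o/ before nasal /n/ → [õ]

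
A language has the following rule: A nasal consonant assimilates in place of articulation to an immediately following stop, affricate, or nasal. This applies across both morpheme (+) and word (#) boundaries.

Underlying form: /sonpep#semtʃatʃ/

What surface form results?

/n/ before /p/ (labial) → [m]
/m/ before /tʃ/ (palatal) → [ɲ]

[sompep#seɲtʃatʃ]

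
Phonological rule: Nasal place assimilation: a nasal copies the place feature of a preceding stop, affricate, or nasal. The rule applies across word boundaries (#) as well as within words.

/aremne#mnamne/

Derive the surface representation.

[aremme#mmamme]

/n/ after /m/ (labial) → [m]
/n/ after /m/ (labial) → [m]
/n/ after /m/ (labial) → [m]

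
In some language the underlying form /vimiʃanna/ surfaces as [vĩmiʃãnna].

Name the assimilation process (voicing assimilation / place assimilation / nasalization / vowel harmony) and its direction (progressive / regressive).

/i/→[ĩ] /a/→[ã].
Each target copies a feature from the following segment, so the direction is regressive.

nasalization, regressive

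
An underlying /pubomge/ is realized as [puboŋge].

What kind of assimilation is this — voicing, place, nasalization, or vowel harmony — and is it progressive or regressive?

/m/→[ŋ].
Each target copies a feature from the following segment, so the direction is regressive.

place assimilation, regressive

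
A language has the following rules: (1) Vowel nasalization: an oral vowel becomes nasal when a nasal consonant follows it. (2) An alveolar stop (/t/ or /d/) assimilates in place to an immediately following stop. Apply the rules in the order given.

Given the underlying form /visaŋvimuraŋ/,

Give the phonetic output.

Rule 1: /a/ before nasal /ŋ/ → [ã]
Rule 1: /i/ before nasal /m/ → [ĩ]
Rule 1: /a/ before nasal /ŋ/ → [ã]
After rule 1: visãŋvĩmurãŋ
Rule 2: no segment meets the rule's conditions; no change.

[visãŋvĩmurãŋ]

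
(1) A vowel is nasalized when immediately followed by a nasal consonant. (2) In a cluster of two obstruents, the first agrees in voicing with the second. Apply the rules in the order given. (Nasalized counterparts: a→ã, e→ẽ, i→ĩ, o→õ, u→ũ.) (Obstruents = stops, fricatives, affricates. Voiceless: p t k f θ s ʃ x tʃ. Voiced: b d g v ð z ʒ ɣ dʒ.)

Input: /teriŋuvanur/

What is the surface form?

[terĩŋuvãnur]

Rule 1: /i/ before nasal /ŋ/ → [ĩ]
Rule 1: /a/ before nasal /n/ → [ã]
After rule 1: terĩŋuvãnur
Rule 2: no segment meets the rule's conditions; no change.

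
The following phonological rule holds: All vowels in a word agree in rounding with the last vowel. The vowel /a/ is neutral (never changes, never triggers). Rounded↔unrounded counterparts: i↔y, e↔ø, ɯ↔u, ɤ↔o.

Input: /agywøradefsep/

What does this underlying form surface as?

[agiweradefsep]

/y/ harmonizes with /e/ ([-round]) → [i]
/ø/ harmonizes with /e/ ([-round]) → [e]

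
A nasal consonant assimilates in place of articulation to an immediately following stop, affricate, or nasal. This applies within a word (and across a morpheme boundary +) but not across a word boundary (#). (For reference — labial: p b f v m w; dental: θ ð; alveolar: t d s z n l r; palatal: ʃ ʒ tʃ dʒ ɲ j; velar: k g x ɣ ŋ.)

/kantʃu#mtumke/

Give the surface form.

/n/ before /tʃ/ (palatal) → [ɲ]
/m/ before /t/ (alveolar) → [n]
/m/ before /k/ (velar) → [ŋ]

[kaɲtʃu#ntuŋke]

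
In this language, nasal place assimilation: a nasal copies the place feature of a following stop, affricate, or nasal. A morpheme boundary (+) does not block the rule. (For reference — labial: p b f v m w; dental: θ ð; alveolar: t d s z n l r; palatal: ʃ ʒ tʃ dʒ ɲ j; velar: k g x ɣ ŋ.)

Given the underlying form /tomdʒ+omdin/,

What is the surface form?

/m/ before /dʒ/ (palatal) → [ɲ]
/m/ before /d/ (alveolar) → [n]

[toɲdʒ+ondin]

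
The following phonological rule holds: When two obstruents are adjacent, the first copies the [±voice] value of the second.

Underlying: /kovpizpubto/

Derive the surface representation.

[kofpispupto]

/v/ before /p/ (voiceless) → [f]
/z/ before /p/ (voiceless) → [s]
/b/ before /t/ (voiceless) → [p]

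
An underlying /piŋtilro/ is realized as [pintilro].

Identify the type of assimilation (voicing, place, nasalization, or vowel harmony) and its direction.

place assimilation, regressive

/ŋ/→[n].
Each target copies a feature from the following segment, so the direction is regressive.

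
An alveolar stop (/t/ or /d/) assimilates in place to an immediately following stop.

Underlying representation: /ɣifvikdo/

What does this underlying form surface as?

no segment meets the rule's conditions; no change.

[ɣifvikdo]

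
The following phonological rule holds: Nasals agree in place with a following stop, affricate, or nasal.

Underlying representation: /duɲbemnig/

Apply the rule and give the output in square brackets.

[dumbennig]

/ɲ/ before /b/ (labial) → [m]
/m/ before /n/ (alveolar) → [n]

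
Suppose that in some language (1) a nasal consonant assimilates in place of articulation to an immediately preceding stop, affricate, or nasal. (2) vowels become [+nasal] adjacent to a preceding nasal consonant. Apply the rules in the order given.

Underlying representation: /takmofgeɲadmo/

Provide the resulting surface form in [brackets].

[takŋõfgeɲãdnõ]

Rule 1: /m/ after /k/ (velar) → [ŋ]
Rule 1: /m/ after /d/ (alveolar) → [n]
After rule 1: takŋofgeɲadno
Rule 2: /o/ after nasal /ŋ/ → [õ]
Rule 2: /a/ after nasal /ɲ/ → [ã]
Rule 2: /o/ after nasal /n/ → [õ]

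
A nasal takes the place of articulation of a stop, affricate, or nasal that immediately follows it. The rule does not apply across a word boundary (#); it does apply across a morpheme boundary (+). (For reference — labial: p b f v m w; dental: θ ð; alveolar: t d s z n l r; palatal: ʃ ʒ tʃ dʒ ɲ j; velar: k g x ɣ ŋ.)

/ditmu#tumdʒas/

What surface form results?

/m/ before /dʒ/ (palatal) → [ɲ]

[ditmu#tuɲdʒas]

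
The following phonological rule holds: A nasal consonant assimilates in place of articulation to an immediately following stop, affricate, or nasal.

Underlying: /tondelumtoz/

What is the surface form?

[tondeluntoz]

/m/ before /t/ (alveolar) → [n]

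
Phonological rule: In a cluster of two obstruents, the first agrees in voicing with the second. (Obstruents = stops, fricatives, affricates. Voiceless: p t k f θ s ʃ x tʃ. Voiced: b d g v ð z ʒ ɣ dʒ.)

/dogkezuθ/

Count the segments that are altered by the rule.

1

/g/ before /k/ (voiceless) → [k]
1 segment changes.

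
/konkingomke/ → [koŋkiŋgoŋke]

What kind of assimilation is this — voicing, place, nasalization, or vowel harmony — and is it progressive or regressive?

/n/→[ŋ] /n/→[ŋ] /m/→[ŋ].
Each target copies a feature from the following segment, so the direction is regressive.

place assimilation, regressive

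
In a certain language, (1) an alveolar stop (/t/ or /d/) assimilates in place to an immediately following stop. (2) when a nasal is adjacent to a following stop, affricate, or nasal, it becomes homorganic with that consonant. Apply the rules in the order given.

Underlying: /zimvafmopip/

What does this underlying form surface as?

[zimvafmopip]

Rule 1: no segment meets the rule's conditions; no change.
After rule 1: zimvafmopip
Rule 2: no segment meets the rule's conditions; no change.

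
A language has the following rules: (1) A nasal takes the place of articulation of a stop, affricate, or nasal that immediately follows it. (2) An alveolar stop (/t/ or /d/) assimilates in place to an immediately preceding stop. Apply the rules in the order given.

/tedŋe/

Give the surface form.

Rule 1: no segment meets the rule's conditions; no change.
After rule 1: tedŋe
Rule 2: no segment meets the rule's conditions; no change.

[tedŋe]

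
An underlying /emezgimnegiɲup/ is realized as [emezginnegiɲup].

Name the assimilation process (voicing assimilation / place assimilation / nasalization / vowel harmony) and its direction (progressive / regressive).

place assimilation, regressive

/m/→[n].
Each target copies a feature from the following segment, so the direction is regressive.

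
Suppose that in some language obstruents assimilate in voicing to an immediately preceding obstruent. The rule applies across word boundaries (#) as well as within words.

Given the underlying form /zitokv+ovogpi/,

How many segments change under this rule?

/v/ after /k/ (voiceless) → [f]
/p/ after /g/ (voiced) → [b]
2 segments change.

2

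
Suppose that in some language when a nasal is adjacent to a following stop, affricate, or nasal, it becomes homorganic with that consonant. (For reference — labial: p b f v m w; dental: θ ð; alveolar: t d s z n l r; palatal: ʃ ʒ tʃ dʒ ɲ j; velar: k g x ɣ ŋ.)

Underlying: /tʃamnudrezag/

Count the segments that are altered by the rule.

/m/ before /n/ (alveolar) → [n]
1 segment changes.

1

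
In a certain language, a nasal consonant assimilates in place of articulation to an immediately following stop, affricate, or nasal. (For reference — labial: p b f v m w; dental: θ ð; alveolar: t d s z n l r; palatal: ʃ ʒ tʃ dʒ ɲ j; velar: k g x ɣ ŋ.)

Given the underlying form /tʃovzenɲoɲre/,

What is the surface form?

[tʃovzeɲɲoɲre]

/n/ before /ɲ/ (palatal) → [ɲ]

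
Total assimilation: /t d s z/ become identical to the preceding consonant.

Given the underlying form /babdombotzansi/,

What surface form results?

/d/ after /b/ → [b] (total assimilation)
/z/ after /t/ → [t] (total assimilation)
/s/ after /n/ → [n] (total assimilation)

[babbombottanni]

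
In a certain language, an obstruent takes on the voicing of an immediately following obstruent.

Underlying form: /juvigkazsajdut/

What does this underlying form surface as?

[juvikkassajdut]

/g/ before /k/ (voiceless) → [k]
/z/ before /s/ (voiceless) → [s]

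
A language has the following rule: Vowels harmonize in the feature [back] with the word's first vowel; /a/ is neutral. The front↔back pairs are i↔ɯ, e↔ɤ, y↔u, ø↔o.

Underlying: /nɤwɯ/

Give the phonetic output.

no segment meets the rule's conditions; no change.

[nɤwɯ]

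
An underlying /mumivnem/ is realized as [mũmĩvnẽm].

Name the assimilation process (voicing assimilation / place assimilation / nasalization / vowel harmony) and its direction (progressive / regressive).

nasalization, progressive

/u/→[ũ] /i/→[ĩ] /e/→[ẽ].
Each target copies a feature from the preceding segment, so the direction is progressive.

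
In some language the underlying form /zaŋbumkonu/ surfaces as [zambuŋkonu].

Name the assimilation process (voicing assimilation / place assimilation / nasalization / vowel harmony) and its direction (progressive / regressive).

place assimilation, regressive

/ŋ/→[m] /m/→[ŋ].
Each target copies a feature from the following segment, so the direction is regressive.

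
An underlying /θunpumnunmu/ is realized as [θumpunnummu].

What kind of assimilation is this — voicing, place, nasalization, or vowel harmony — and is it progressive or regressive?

place assimilation, regressive

/n/→[m] /m/→[n] /n/→[m].
Each target copies a feature from the following segment, so the direction is regressive.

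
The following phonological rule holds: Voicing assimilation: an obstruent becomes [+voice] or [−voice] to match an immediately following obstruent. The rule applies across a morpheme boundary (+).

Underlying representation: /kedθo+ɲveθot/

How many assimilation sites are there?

1

/d/ before /θ/ (voiceless) → [t]
1 segment changes.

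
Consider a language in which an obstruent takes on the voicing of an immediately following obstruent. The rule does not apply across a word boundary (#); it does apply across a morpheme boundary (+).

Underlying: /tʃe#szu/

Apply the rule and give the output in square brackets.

[tʃe#zzu]

/s/ before /z/ (voiced) → [z]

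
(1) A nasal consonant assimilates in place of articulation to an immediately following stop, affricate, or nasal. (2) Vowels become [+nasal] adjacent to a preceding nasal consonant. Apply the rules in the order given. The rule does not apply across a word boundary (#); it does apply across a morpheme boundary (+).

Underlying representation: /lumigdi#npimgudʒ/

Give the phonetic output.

Rule 1: /n/ before /p/ (labial) → [m]
Rule 1: /m/ before /g/ (velar) → [ŋ]
After rule 1: lumigdi#mpiŋgudʒ
Rule 2: /i/ after nasal /m/ → [ĩ]

[lumĩgdi#mpiŋgudʒ]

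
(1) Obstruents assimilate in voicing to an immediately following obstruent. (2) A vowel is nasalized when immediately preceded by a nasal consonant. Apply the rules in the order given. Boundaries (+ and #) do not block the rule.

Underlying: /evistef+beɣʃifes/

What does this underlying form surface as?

Rule 1: /f/ before /b/ (voiced) → [v]
Rule 1: /ɣ/ before /ʃ/ (voiceless) → [x]
After rule 1: evistev+bexʃifes
Rule 2: no segment meets the rule's conditions; no change.

[evistev+bexʃifes]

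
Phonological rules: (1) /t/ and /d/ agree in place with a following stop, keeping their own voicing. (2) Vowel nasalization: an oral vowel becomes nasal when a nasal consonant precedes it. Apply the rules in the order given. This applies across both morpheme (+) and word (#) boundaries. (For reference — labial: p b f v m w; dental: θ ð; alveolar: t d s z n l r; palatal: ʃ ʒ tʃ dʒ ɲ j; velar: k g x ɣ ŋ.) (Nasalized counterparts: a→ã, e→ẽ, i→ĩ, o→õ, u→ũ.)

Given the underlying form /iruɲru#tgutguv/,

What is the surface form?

Rule 1: /t/ before /g/ (velar) → [k]
Rule 1: /t/ before /g/ (velar) → [k]
After rule 1: iruɲru#kgukguv
Rule 2: no segment meets the rule's conditions; no change.

[iruɲru#kgukguv]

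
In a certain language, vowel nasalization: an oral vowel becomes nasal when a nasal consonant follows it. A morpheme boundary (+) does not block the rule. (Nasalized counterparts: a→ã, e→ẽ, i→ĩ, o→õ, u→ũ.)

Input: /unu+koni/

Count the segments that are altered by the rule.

/u/ before nasal /n/ → [ũ]
/o/ before nasal /n/ → [õ]
2 segments change.

2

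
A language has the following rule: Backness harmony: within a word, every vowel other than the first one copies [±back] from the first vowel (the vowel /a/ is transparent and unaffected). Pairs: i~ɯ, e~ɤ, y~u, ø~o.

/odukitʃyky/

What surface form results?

/i/ harmonizes with /o/ ([+back]) → [ɯ]
/y/ harmonizes with /o/ ([+back]) → [u]
/y/ harmonizes with /o/ ([+back]) → [u]

[odukɯtʃuku]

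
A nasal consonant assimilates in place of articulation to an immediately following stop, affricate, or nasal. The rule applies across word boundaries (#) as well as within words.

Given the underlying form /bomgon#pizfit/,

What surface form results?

[boŋgom#pizfit]

/m/ before /g/ (velar) → [ŋ]
/n/ before /p/ (labial) → [m]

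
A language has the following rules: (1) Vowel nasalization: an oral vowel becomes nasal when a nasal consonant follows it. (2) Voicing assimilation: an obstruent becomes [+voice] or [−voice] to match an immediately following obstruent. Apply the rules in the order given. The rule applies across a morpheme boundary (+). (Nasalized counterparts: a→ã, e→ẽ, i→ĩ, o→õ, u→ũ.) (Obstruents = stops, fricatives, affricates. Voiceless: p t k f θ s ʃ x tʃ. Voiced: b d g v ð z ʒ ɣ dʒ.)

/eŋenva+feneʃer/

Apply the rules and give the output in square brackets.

Rule 1: /e/ before nasal /ŋ/ → [ẽ]
Rule 1: /e/ before nasal /n/ → [ẽ]
Rule 1: /e/ before nasal /n/ → [ẽ]
After rule 1: ẽŋẽnva+fẽneʃer
Rule 2: no segment meets the rule's conditions; no change.

[ẽŋẽnva+fẽneʃer]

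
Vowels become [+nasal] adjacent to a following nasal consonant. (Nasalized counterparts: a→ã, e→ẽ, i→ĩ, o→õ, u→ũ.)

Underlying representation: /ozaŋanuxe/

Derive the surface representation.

[ozãŋãnuxe]

/a/ before nasal /ŋ/ → [ã]
/a/ before nasal /n/ → [ã]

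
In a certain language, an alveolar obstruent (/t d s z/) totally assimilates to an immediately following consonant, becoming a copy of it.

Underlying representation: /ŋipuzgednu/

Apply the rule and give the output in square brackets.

[ŋipuggennu]

/z/ before /g/ → [g] (total assimilation)
/d/ before /n/ → [n] (total assimilation)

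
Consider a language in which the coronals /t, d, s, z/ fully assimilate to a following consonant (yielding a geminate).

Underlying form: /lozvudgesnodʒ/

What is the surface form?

/z/ before /v/ → [v] (total assimilation)
/d/ before /g/ → [g] (total assimilation)
/s/ before /n/ → [n] (total assimilation)

[lovvuggennodʒ]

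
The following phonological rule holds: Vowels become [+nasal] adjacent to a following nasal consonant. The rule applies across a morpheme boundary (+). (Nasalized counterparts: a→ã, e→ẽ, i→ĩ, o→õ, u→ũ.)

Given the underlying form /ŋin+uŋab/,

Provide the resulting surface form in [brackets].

[ŋĩn+ũŋab]

/i/ before nasal /n/ → [ĩ]
/u/ before nasal /ŋ/ → [ũ]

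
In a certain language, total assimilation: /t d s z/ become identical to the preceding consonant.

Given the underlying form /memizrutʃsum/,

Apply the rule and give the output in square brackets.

/s/ after /tʃ/ → [tʃ] (total assimilation)

[memizrutʃtʃum]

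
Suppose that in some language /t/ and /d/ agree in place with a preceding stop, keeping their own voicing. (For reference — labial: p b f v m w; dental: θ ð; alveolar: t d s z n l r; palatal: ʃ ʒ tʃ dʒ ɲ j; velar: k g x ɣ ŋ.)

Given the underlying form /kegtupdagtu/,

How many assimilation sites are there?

/t/ after /g/ (velar) → [k]
/d/ after /p/ (labial) → [b]
/t/ after /g/ (velar) → [k]
3 segments change.

3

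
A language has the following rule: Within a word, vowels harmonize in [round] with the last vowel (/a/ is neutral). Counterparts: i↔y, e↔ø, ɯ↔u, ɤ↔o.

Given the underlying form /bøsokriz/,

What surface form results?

[besɤkriz]

/ø/ harmonizes with /i/ ([-round]) → [e]
/o/ harmonizes with /i/ ([-round]) → [ɤ]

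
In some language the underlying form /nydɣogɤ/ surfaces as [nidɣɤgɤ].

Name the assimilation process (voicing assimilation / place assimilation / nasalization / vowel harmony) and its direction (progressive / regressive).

vowel harmony, regressive

/y/→[i] /o/→[ɤ].
Vowels agree with the last vowel, so the harmony is regressive.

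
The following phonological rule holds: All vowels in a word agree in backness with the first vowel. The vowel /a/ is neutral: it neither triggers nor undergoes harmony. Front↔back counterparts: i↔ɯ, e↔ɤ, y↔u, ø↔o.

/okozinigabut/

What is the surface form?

[okozɯnɯgabut]

/i/ harmonizes with /o/ ([+back]) → [ɯ]
/i/ harmonizes with /o/ ([+back]) → [ɯ]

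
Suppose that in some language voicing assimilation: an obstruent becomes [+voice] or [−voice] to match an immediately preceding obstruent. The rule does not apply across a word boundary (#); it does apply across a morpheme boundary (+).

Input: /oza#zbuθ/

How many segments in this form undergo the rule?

0

No segment meets the rule's conditions.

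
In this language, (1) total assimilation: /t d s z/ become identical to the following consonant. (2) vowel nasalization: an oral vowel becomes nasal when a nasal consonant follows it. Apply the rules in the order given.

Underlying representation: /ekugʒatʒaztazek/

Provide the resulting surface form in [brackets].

[ekugʒaʒʒattazek]

Rule 1: /t/ before /ʒ/ → [ʒ] (total assimilation)
Rule 1: /z/ before /t/ → [t] (total assimilation)
After rule 1: ekugʒaʒʒattazek
Rule 2: no segment meets the rule's conditions; no change.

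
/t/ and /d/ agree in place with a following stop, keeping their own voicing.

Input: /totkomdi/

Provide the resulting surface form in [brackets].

[tokkomdi]

/t/ before /k/ (velar) → [k]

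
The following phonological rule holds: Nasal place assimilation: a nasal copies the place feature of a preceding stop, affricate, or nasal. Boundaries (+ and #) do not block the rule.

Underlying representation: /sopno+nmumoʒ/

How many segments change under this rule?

2

/n/ after /p/ (labial) → [m]
/m/ after /n/ (alveolar) → [n]
2 segments change.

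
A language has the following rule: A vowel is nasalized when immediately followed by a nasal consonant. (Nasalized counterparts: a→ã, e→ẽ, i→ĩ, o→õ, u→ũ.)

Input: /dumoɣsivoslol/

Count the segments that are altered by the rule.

/u/ before nasal /m/ → [ũ]
1 segment changes.

1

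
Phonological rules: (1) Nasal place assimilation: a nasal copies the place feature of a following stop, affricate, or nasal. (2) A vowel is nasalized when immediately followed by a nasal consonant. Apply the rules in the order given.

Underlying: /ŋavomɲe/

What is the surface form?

Rule 1: /m/ before /ɲ/ (palatal) → [ɲ]
After rule 1: ŋavoɲɲe
Rule 2: /o/ before nasal /ɲ/ → [õ]

[ŋavõɲɲe]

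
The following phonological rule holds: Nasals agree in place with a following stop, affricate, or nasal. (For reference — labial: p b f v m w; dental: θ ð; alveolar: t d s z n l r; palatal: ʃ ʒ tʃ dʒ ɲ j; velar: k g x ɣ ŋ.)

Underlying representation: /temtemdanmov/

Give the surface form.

[tentendammov]

/m/ before /t/ (alveolar) → [n]
/m/ before /d/ (alveolar) → [n]
/n/ before /m/ (labial) → [m]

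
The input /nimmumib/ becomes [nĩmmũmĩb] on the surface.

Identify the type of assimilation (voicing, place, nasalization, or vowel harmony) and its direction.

/i/→[ĩ] /u/→[ũ] /i/→[ĩ].
Each target copies a feature from the preceding segment, so the direction is progressive.

nasalization, progressive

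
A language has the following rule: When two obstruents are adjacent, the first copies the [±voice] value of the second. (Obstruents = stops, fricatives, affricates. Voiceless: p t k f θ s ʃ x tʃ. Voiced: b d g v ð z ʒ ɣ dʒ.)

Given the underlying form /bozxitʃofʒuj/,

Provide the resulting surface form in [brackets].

/z/ before /x/ (voiceless) → [s]
/f/ before /ʒ/ (voiced) → [v]

[bosxitʃovʒuj]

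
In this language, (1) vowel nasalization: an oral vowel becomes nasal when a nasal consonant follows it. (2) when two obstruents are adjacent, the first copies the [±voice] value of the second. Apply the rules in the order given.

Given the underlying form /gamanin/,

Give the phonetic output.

[gãmãnĩn]

Rule 1: /a/ before nasal /m/ → [ã]
Rule 1: /a/ before nasal /n/ → [ã]
Rule 1: /i/ before nasal /n/ → [ĩ]
After rule 1: gãmãnĩn
Rule 2: no segment meets the rule's conditions; no change.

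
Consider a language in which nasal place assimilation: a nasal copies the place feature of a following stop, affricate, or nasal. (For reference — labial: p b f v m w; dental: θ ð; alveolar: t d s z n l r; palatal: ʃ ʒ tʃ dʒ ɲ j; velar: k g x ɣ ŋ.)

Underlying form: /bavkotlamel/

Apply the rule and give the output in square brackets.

[bavkotlamel]

no segment meets the rule's conditions; no change.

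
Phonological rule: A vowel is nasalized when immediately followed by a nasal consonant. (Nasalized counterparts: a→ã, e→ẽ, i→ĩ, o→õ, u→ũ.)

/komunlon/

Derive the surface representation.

[kõmũnlõn]

/o/ before nasal /m/ → [õ]
/u/ before nasal /n/ → [ũ]
/o/ before nasal /n/ → [õ]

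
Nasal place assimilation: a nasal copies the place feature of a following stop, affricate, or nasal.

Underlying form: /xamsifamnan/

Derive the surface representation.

/m/ before /n/ (alveolar) → [n]

[xamsifannan]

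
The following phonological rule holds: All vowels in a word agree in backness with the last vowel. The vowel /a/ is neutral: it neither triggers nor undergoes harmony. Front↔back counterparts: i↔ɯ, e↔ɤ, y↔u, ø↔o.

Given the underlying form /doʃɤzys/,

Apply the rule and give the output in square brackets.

[døʃezys]

/o/ harmonizes with /y/ ([-back]) → [ø]
/ɤ/ harmonizes with /y/ ([-back]) → [e]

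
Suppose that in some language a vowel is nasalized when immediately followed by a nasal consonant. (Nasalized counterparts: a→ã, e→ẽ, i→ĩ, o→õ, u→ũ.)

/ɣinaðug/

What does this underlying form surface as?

/i/ before nasal /n/ → [ĩ]

[ɣĩnaðug]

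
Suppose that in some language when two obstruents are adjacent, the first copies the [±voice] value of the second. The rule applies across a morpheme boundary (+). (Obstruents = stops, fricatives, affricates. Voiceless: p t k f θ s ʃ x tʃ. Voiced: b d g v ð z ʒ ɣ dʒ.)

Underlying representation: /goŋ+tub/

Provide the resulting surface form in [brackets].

[goŋ+tub]

no segment meets the rule's conditions; no change.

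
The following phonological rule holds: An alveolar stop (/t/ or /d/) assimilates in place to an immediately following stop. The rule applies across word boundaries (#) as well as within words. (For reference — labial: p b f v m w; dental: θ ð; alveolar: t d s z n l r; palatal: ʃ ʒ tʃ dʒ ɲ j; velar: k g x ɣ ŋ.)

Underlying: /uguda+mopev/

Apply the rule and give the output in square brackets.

no segment meets the rule's conditions; no change.

[uguda+mopev]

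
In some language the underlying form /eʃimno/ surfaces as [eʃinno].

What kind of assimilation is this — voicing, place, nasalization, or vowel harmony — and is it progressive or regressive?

/m/→[n].
Each target copies a feature from the following segment, so the direction is regressive.

place assimilation, regressive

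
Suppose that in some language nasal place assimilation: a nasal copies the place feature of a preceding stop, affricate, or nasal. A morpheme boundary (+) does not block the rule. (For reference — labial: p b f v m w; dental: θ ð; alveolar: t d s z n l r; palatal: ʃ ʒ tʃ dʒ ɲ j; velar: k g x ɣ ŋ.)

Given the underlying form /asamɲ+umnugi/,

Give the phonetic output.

/ɲ/ after /m/ (labial) → [m]
/n/ after /m/ (labial) → [m]

[asamm+ummugi]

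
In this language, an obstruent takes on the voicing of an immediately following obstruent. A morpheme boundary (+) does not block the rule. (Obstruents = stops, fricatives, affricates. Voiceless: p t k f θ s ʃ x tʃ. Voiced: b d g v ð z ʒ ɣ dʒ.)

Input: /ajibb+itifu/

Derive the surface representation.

no segment meets the rule's conditions; no change.

[ajibb+itifu]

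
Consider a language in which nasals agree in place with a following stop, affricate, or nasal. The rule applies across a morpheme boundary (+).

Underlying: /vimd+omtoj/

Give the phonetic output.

/m/ before /d/ (alveolar) → [n]
/m/ before /t/ (alveolar) → [n]

[vind+ontoj]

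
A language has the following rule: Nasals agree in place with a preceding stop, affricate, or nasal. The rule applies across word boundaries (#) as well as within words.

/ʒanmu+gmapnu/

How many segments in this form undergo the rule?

3

/m/ after /n/ (alveolar) → [n]
/m/ after /g/ (velar) → [ŋ]
/n/ after /p/ (labial) → [m]
3 segments change.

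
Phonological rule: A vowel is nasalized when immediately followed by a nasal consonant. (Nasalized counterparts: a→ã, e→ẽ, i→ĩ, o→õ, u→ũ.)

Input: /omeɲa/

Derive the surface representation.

/o/ before nasal /m/ → [õ]
/e/ before nasal /ɲ/ → [ẽ]

[õmẽɲa]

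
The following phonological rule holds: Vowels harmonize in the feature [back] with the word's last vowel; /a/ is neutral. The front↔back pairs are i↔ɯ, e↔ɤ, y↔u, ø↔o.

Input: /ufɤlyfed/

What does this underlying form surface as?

[yfelyfed]

/u/ harmonizes with /e/ ([-back]) → [y]
/ɤ/ harmonizes with /e/ ([-back]) → [e]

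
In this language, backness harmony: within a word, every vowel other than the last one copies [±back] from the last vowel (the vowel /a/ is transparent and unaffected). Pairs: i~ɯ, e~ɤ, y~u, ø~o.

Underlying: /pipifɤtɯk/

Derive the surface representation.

[pɯpɯfɤtɯk]

/i/ harmonizes with /ɯ/ ([+back]) → [ɯ]
/i/ harmonizes with /ɯ/ ([+back]) → [ɯ]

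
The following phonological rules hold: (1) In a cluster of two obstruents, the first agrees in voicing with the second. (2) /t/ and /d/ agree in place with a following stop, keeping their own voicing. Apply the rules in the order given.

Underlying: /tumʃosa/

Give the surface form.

[tumʃosa]

Rule 1: no segment meets the rule's conditions; no change.
After rule 1: tumʃosa
Rule 2: no segment meets the rule's conditions; no change.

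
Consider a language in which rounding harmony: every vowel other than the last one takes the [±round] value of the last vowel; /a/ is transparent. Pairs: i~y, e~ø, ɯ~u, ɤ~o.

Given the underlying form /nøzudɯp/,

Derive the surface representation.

[nezɯdɯp]

/ø/ harmonizes with /ɯ/ ([-round]) → [e]
/u/ harmonizes with /ɯ/ ([-round]) → [ɯ]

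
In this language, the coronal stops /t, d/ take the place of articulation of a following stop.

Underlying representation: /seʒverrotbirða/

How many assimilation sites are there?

/t/ before /b/ (labial) → [p]
1 segment changes.

1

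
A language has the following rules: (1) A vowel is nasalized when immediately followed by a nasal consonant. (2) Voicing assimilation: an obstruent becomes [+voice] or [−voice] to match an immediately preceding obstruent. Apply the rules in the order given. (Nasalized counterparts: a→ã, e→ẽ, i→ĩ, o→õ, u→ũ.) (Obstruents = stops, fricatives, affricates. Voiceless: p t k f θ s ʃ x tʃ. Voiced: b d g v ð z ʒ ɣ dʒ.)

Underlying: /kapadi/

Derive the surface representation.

Rule 1: no segment meets the rule's conditions; no change.
After rule 1: kapadi
Rule 2: no segment meets the rule's conditions; no change.

[kapadi]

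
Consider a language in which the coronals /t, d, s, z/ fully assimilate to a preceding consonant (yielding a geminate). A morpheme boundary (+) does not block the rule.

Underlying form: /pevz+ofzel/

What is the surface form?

/z/ after /v/ → [v] (total assimilation)
/z/ after /f/ → [f] (total assimilation)

[pevv+offel]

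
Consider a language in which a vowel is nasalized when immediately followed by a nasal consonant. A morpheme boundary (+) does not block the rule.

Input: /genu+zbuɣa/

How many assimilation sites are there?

1

/e/ before nasal /n/ → [ẽ]
1 segment changes.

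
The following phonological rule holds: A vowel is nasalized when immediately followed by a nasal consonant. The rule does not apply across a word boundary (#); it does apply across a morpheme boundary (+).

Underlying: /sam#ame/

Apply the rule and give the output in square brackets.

[sãm#ãme]

/a/ before nasal /m/ → [ã]
/a/ before nasal /m/ → [ã]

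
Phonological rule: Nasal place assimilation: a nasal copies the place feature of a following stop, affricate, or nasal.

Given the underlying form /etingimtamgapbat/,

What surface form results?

[etiŋgintaŋgapbat]

/n/ before /g/ (velar) → [ŋ]
/m/ before /t/ (alveolar) → [n]
/m/ before /g/ (velar) → [ŋ]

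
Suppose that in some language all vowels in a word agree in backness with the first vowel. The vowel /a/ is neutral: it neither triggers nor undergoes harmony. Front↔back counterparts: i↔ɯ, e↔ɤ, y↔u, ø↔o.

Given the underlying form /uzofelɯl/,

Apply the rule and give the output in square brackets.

[uzofɤlɯl]

/e/ harmonizes with /u/ ([+back]) → [ɤ]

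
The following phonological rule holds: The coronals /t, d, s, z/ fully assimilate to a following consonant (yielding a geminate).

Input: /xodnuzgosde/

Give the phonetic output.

/d/ before /n/ → [n] (total assimilation)
/z/ before /g/ → [g] (total assimilation)
/s/ before /d/ → [d] (total assimilation)

[xonnuggodde]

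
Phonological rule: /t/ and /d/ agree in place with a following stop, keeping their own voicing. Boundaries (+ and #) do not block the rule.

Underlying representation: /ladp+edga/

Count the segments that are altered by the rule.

/d/ before /p/ (labial) → [b]
/d/ before /g/ (velar) → [g]
2 segments change.

2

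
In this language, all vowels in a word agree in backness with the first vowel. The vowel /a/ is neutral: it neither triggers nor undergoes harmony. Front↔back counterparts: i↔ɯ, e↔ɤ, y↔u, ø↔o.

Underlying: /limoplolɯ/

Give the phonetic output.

[limøpløli]

/o/ harmonizes with /i/ ([-back]) → [ø]
/o/ harmonizes with /i/ ([-back]) → [ø]
/ɯ/ harmonizes with /i/ ([-back]) → [i]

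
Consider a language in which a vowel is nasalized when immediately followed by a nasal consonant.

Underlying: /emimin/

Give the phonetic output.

/e/ before nasal /m/ → [ẽ]
/i/ before nasal /m/ → [ĩ]
/i/ before nasal /n/ → [ĩ]

[ẽmĩmĩn]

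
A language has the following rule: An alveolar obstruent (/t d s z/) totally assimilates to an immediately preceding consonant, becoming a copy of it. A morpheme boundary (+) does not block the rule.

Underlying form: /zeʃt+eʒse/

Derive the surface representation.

/t/ after /ʃ/ → [ʃ] (total assimilation)
/s/ after /ʒ/ → [ʒ] (total assimilation)

[zeʃʃ+eʒʒe]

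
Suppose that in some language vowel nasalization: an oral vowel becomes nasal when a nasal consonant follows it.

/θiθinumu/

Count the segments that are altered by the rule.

2

/i/ before nasal /n/ → [ĩ]
/u/ before nasal /m/ → [ũ]
2 segments change.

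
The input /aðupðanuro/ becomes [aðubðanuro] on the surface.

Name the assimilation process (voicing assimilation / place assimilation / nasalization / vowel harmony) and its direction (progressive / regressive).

voicing assimilation, regressive

/p/→[b].
Each target copies a feature from the following segment, so the direction is regressive.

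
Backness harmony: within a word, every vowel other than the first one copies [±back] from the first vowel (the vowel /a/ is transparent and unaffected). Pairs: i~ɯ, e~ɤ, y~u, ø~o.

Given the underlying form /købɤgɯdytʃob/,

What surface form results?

/ɤ/ harmonizes with /ø/ ([-back]) → [e]
/ɯ/ harmonizes with /ø/ ([-back]) → [i]
/o/ harmonizes with /ø/ ([-back]) → [ø]

[købegidytʃøb]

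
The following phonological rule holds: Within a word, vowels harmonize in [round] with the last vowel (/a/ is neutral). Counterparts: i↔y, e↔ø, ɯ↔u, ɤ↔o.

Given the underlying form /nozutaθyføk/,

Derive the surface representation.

[nozutaθyføk]

no segment meets the rule's conditions; no change.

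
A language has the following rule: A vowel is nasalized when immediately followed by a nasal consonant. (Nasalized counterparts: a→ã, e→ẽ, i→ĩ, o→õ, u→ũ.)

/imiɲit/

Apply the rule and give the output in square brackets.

[ĩmĩɲit]

/i/ before nasal /m/ → [ĩ]
/i/ before nasal /ɲ/ → [ĩ]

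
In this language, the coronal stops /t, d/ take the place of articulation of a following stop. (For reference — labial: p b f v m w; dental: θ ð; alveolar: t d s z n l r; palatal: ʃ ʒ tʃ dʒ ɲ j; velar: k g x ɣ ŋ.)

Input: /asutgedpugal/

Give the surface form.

/t/ before /g/ (velar) → [k]
/d/ before /p/ (labial) → [b]

[asukgebpugal]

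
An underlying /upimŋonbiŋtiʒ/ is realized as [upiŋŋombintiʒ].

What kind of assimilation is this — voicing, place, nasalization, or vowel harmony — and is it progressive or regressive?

place assimilation, regressive

/m/→[ŋ] /n/→[m] /ŋ/→[n].
Each target copies a feature from the following segment, so the direction is regressive.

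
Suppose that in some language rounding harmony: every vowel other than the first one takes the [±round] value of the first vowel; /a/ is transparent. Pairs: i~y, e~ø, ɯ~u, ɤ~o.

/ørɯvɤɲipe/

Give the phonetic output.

/ɯ/ harmonizes with /ø/ ([+round]) → [u]
/ɤ/ harmonizes with /ø/ ([+round]) → [o]
/i/ harmonizes with /ø/ ([+round]) → [y]
/e/ harmonizes with /ø/ ([+round]) → [ø]

[øruvoɲypø]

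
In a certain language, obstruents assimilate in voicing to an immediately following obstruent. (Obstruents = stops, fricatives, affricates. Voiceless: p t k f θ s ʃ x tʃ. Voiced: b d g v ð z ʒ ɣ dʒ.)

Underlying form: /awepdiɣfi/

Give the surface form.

/p/ before /d/ (voiced) → [b]
/ɣ/ before /f/ (voiceless) → [x]

[awebdixfi]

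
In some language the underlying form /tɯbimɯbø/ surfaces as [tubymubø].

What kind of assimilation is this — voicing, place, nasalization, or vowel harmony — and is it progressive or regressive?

vowel harmony, regressive

/ɯ/→[u] /i/→[y] /ɯ/→[u].
Vowels agree with the last vowel, so the harmony is regressive.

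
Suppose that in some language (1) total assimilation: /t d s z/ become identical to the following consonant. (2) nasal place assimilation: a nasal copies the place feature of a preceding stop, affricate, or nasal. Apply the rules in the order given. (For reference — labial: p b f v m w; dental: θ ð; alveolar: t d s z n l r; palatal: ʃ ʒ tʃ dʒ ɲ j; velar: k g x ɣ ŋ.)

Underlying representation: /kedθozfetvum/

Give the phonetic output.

Rule 1: /d/ before /θ/ → [θ] (total assimilation)
Rule 1: /z/ before /f/ → [f] (total assimilation)
Rule 1: /t/ before /v/ → [v] (total assimilation)
After rule 1: keθθoffevvum
Rule 2: no segment meets the rule's conditions; no change.

[keθθoffevvum]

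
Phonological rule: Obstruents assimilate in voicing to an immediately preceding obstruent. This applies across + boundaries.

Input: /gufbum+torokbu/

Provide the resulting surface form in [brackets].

[gufpum+torokpu]

/b/ after /f/ (voiceless) → [p]
/b/ after /k/ (voiceless) → [p]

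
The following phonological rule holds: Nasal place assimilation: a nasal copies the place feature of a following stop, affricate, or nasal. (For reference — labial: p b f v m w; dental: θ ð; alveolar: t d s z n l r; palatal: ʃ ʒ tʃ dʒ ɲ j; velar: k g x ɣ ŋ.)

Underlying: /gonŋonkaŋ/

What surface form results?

/n/ before /ŋ/ (velar) → [ŋ]
/n/ before /k/ (velar) → [ŋ]

[goŋŋoŋkaŋ]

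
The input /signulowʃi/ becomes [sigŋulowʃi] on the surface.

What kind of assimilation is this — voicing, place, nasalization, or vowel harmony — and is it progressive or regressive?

/n/→[ŋ].
Each target copies a feature from the preceding segment, so the direction is progressive.

place assimilation, progressive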